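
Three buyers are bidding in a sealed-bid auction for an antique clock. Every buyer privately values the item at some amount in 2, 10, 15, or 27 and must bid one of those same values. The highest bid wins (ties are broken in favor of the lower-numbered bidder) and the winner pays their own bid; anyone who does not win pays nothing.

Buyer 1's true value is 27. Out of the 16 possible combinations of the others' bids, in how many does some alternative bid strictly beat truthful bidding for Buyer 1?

9

Others bid (2, 2): truth gives 0; bid 2 gives 25 > 0. Violating.
Others bid (2, 10): truth gives 0; bid 10 gives 17 > 0. Violating.
Others bid (2, 15): truth gives 0; bid 15 gives 12 > 0. Violating.
Others bid (10, 2): truth gives 0; bid 10 gives 17 > 0. Violating.
Others bid (2, 27): truth gives 0; no alternative beats it.
Others bid (10, 27): truth gives 0; no alternative beats it.
(Checking all 16 profiles: 9 have a profitable deviation, 7 do not.)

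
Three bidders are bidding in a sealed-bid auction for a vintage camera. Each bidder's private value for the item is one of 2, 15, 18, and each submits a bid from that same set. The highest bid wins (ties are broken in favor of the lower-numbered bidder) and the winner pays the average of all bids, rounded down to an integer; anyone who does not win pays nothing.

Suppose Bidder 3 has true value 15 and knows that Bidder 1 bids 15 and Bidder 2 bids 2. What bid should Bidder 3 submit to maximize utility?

18

Bid 2: loses, pays 0, utility 0.
Bid 15: loses, pays 0, utility 0.
Bid 18: wins, pays 11, utility 15 - 11 = 4.
The best choice is 18 with utility 4.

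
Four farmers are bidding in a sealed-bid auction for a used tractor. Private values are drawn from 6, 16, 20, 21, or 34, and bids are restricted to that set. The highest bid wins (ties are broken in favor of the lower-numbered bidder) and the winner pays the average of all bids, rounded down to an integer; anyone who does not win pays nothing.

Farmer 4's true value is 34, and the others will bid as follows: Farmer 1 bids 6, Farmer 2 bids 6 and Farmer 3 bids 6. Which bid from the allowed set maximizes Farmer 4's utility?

16

Bid 6: loses, pays 0, utility 0.
Bid 16: wins, pays 8, utility 34 - 8 = 26.
Bid 20: wins, pays 9, utility 34 - 9 = 25.
Bid 21: wins, pays 9, utility 34 - 9 = 25.
Bid 34: wins, pays 13, utility 34 - 13 = 21.
The best choice is 16 with utility 26.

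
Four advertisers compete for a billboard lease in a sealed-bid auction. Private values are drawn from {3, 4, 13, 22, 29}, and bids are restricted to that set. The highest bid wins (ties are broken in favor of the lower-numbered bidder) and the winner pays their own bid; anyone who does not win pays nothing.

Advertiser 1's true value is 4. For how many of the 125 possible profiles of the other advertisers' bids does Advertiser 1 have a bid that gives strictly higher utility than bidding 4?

1

Others bid (3, 3, 3): truth gives 0; bid 3 gives 1 > 0. Violating.
Others bid (3, 3, 4): truth gives 0; no alternative beats it.
Others bid (3, 3, 13): truth gives 0; no alternative beats it.
(Checking all 125 profiles: 1 has a profitable deviation, 124 do not.)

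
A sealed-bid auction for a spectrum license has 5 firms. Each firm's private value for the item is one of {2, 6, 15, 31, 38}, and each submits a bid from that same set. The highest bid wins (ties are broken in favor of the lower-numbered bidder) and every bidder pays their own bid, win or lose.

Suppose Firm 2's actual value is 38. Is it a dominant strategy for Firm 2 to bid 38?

Consider the case where Firm 1 bids 2, Firm 3 bids 2, Firm 4 bids 2 and Firm 5 bids 2.
Truthful bid 38: wins, pays 38, utility 38 - 38 = 0.
Bid 6 instead: wins, pays 6, utility 38 - 6 = 32.
Since 32 > 0, bidding 6 is strictly better here, so truthful bidding is not dominant.

No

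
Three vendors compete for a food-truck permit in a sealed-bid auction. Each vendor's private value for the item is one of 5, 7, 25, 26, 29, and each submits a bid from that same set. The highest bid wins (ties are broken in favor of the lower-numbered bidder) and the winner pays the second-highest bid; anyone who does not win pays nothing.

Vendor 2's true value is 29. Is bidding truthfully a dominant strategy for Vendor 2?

Check each profile of the others' bids and compare truth against every alternative bid.
Others bid (26, 5): truth gives 3, best alternative gives 0.
Others bid (26, 7): truth gives 3, best alternative gives 0.
Others bid (26, 25): truth gives 3, best alternative gives 0.
Others bid (26, 26): truth gives 3, best alternative gives 0.
Others bid (5, 5): truth gives 24, best alternative gives 24.
Others bid (5, 7): truth gives 22, best alternative gives 22.
(Remaining 19 profiles checked similarly; truth is weakly best in each.)
In every case the truthful bid is at least as good as any alternative, so it is a dominant strategy.

Yes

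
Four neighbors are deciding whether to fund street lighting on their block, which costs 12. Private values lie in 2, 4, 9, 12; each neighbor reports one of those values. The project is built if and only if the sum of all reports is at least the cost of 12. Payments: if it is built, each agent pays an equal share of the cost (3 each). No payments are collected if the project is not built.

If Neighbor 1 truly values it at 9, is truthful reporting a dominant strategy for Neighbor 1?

Yes

Check each profile of the others' reports and compare truth against every alternative report.
Others report (2, 2, 2): truth gives 6, best alternative gives 6.
Others report (2, 2, 4): truth gives 6, best alternative gives 6.
Others report (2, 2, 9): truth gives 6, best alternative gives 6.
Others report (2, 2, 12): truth gives 6, best alternative gives 6.
Others report (2, 4, 2): truth gives 6, best alternative gives 6.
Others report (2, 4, 4): truth gives 6, best alternative gives 6.
(Remaining 58 profiles checked similarly; truth is weakly best in each.)
In every case the truthful report is at least as good as any alternative, so it is a dominant strategy.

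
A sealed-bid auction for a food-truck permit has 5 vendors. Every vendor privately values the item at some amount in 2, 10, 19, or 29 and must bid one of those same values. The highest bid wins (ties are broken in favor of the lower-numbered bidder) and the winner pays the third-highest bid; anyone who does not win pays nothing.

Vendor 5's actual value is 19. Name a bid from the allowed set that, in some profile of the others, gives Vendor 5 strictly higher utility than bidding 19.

Suppose Vendor 1 bids 2, Vendor 2 bids 2, Vendor 3 bids 2 and Vendor 4 bids 19.
Bid 19: loses, pays 0, utility 0.
Bid 29: wins, pays 2, utility 19 - 2 = 17.
So bidding 29 beats truth here (17 > 0).

29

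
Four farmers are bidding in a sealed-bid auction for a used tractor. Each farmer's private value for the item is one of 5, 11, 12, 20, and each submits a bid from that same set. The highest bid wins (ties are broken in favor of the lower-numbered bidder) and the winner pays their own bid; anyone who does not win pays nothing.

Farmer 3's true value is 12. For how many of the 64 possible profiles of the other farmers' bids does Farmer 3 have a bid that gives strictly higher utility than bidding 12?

2

Others bid (5, 5, 5): truth gives 0; bid 11 gives 1 > 0. Violating.
Others bid (5, 5, 11): truth gives 0; bid 11 gives 1 > 0. Violating.
Others bid (5, 5, 12): truth gives 0; no alternative beats it.
Others bid (5, 5, 20): truth gives 0; no alternative beats it.
(Checking all 64 profiles: 2 have a profitable deviation, 62 do not.)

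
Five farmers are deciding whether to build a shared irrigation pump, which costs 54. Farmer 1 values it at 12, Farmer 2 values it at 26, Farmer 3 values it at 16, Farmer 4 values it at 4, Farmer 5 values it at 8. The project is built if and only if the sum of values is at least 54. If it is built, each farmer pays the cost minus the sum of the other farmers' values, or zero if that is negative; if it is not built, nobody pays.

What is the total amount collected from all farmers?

18

Total value 66 ≥ cost 54, so it is built.
Farmer 1: others sum to 54; max(0, 54 - 54) = 0.
Farmer 2: others sum to 40; max(0, 54 - 40) = 14.
Farmer 3: others sum to 50; max(0, 54 - 50) = 4.
Farmer 4: others sum to 62; max(0, 54 - 62) = 0.
Farmer 5: others sum to 58; max(0, 54 - 58) = 0.
Total collected = 0 + 14 + 4 + 0 + 0 = 18.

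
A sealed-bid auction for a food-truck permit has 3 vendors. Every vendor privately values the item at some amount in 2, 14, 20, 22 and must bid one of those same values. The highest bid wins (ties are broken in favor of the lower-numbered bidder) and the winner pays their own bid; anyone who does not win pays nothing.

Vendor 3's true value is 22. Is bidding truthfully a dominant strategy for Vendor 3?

Consider the case where Vendor 1 bids 2 and Vendor 2 bids 2.
Truthful bid 22: wins, pays 22, utility 22 - 22 = 0.
Bid 14 instead: wins, pays 14, utility 22 - 14 = 8.
Since 8 > 0, bidding 14 is strictly better here, so truthful bidding is not dominant.

No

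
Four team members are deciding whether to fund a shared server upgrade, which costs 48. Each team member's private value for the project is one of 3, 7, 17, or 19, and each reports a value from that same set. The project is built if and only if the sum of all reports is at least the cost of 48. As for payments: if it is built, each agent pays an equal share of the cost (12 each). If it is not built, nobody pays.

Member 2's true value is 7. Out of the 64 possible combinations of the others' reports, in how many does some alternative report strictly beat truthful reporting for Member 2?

Others report (3, 19, 19): truth gives -5; report 3 gives 0 > -5. Violating.
Others report (7, 17, 17): truth gives -5; report 3 gives 0 > -5. Violating.
Others report (7, 17, 19): truth gives -5; report 3 gives 0 > -5. Violating.
Others report (7, 19, 17): truth gives -5; report 3 gives 0 > -5. Violating.
Others report (3, 3, 3): truth gives 0; no alternative beats it.
Others report (3, 3, 7): truth gives 0; no alternative beats it.
(Checking all 64 profiles: 12 have a profitable deviation, 52 do not.)

12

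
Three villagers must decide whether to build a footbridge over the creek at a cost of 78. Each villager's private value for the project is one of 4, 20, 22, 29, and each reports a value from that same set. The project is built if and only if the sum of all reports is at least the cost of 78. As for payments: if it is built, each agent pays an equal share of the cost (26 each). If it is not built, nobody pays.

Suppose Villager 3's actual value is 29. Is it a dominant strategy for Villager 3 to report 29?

Check each profile of the others' reports and compare truth against every alternative report.
Others report (20, 29): truth gives 3, best alternative gives 0.
Others report (22, 29): truth gives 3, best alternative gives 0.
Others report (29, 20): truth gives 3, best alternative gives 0.
Others report (29, 22): truth gives 3, best alternative gives 0.
Others report (29, 29): truth gives 3, best alternative gives 3.
Others report (4, 4): truth gives 0, best alternative gives 0.
(Remaining 10 profiles checked similarly; truth is weakly best in each.)
In every case the truthful report is at least as good as any alternative, so it is a dominant strategy.

Yes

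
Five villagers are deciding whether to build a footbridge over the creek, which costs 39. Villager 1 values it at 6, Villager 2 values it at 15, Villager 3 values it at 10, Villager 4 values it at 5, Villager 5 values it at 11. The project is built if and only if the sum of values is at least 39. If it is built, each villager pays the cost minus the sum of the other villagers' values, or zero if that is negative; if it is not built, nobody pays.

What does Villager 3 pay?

2

Total value 47 ≥ cost 39, so the project is built.
The other villagers' values sum to 37.
Cost minus that sum is 39 - 37 = 2.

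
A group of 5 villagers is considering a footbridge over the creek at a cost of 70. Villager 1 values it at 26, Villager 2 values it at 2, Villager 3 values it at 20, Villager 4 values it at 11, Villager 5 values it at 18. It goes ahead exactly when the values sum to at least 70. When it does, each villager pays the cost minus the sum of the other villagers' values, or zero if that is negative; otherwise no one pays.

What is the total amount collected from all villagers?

47

Total value 77 ≥ cost 70, so it is built.
Villager 1: others sum to 51; max(0, 70 - 51) = 19.
Villager 2: others sum to 75; max(0, 70 - 75) = 0.
Villager 3: others sum to 57; max(0, 70 - 57) = 13.
Villager 4: others sum to 66; max(0, 70 - 66) = 4.
Villager 5: others sum to 59; max(0, 70 - 59) = 11.
Total collected = 19 + 0 + 13 + 4 + 11 = 47.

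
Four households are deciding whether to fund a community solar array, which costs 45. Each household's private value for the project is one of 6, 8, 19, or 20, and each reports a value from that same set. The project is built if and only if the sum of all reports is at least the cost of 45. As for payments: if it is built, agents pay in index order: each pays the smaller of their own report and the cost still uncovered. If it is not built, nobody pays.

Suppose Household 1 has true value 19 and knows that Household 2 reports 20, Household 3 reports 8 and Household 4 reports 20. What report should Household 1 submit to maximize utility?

Report 6: project built, pays 6, utility 19 - 6 = 13.
Report 8: project built, pays 8, utility 19 - 8 = 11.
Report 19: project built, pays 19, utility 19 - 19 = 0.
Report 20: project built, pays 20, utility 19 - 20 = -1.
The best choice is 6 with utility 13.

6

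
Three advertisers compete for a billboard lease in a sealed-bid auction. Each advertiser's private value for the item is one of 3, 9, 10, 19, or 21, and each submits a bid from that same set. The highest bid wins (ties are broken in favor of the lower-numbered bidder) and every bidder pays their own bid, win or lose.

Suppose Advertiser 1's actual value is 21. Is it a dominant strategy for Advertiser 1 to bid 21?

No

Consider the case where Advertiser 2 bids 3 and Advertiser 3 bids 3.
Truthful bid 21: wins, pays 21, utility 21 - 21 = 0.
Bid 3 instead: wins, pays 3, utility 21 - 3 = 18.
Since 18 > 0, bidding 3 is strictly better here, so truthful bidding is not dominant.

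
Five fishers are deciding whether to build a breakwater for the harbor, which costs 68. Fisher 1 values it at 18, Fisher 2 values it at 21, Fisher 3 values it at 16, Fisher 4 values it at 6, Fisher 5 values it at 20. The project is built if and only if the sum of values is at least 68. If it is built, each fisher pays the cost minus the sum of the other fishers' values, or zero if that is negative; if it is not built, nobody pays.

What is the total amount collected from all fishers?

23

Total value 81 ≥ cost 68, so it is built.
Fisher 1: others sum to 63; max(0, 68 - 63) = 5.
Fisher 2: others sum to 60; max(0, 68 - 60) = 8.
Fisher 3: others sum to 65; max(0, 68 - 65) = 3.
Fisher 4: others sum to 75; max(0, 68 - 75) = 0.
Fisher 5: others sum to 61; max(0, 68 - 61) = 7.
Total collected = 5 + 8 + 3 + 0 + 7 = 23.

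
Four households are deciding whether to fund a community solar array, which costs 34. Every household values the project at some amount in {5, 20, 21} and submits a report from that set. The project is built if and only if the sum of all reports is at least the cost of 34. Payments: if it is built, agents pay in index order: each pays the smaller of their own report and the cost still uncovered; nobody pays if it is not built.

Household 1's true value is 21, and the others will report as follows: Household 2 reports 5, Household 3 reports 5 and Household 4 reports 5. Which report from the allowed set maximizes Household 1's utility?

Report 5: project not built, utility 0.
Report 20: project built, pays 20, utility 21 - 20 = 1.
Report 21: project built, pays 21, utility 21 - 21 = 0.
The best choice is 20 with utility 1.

20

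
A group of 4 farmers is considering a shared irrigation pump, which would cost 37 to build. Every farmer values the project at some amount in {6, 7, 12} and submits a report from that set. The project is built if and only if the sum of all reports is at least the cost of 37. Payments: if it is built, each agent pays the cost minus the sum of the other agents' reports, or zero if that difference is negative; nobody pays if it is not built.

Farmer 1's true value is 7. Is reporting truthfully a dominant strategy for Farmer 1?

Yes

Check each profile of the others' reports and compare truth against every alternative report.
Others report (12, 12, 12): truth gives 6, best alternative gives 6.
Others report (7, 12, 12): truth gives 1, best alternative gives 1.
Others report (12, 7, 12): truth gives 1, best alternative gives 1.
Others report (12, 12, 7): truth gives 1, best alternative gives 1.
Others report (6, 6, 6): truth gives 0, best alternative gives 0.
Others report (6, 6, 7): truth gives 0, best alternative gives 0.
(Remaining 21 profiles checked similarly; truth is weakly best in each.)
In every case the truthful report is at least as good as any alternative, so it is a dominant strategy.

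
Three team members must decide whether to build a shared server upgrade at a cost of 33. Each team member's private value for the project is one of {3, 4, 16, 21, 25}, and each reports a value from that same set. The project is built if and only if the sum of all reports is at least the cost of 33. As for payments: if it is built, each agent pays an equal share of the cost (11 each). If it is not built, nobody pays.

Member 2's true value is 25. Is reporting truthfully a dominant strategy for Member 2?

Check each profile of the others' reports and compare truth against every alternative report.
Others report (4, 4): truth gives 14, best alternative gives 0.
Others report (3, 16): truth gives 14, best alternative gives 14.
Others report (3, 21): truth gives 14, best alternative gives 14.
Others report (3, 25): truth gives 14, best alternative gives 14.
Others report (4, 16): truth gives 14, best alternative gives 14.
Others report (4, 21): truth gives 14, best alternative gives 14.
(Remaining 19 profiles checked similarly; truth is weakly best in each.)
In every case the truthful report is at least as good as any alternative, so it is a dominant strategy.

Yes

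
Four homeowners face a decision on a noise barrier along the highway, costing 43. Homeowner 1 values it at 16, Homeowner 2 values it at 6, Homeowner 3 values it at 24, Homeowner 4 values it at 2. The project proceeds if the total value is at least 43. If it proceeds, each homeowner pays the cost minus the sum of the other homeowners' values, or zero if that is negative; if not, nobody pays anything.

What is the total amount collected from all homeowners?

Total value 48 ≥ cost 43, so it is built.
Homeowner 1: others sum to 32; max(0, 43 - 32) = 11.
Homeowner 2: others sum to 42; max(0, 43 - 42) = 1.
Homeowner 3: others sum to 24; max(0, 43 - 24) = 19.
Homeowner 4: others sum to 46; max(0, 43 - 46) = 0.
Total collected = 11 + 1 + 19 + 0 = 31.

31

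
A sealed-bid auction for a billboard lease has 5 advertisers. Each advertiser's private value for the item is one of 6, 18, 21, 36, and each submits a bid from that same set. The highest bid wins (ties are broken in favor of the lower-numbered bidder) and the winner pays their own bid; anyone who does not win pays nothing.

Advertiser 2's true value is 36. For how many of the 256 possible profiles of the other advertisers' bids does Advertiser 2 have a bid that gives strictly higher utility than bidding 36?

Others bid (6, 6, 6, 6): truth gives 0; bid 18 gives 18 > 0. Violating.
Others bid (6, 6, 6, 18): truth gives 0; bid 18 gives 18 > 0. Violating.
Others bid (6, 6, 6, 21): truth gives 0; bid 21 gives 15 > 0. Violating.
Others bid (6, 6, 18, 6): truth gives 0; bid 18 gives 18 > 0. Violating.
Others bid (6, 6, 6, 36): truth gives 0; no alternative beats it.
Others bid (6, 6, 18, 36): truth gives 0; no alternative beats it.
(Checking all 256 profiles: 54 have a profitable deviation, 202 do not.)

54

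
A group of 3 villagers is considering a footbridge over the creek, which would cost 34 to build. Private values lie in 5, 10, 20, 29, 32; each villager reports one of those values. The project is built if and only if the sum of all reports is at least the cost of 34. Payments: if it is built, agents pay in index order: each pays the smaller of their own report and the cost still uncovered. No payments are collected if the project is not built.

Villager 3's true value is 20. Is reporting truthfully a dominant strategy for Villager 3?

Yes

Check each profile of the others' reports and compare truth against every alternative report.
Others report (5, 29): truth gives 20, best alternative gives 20.
Others report (5, 32): truth gives 20, best alternative gives 20.
Others report (10, 29): truth gives 20, best alternative gives 20.
Others report (10, 32): truth gives 20, best alternative gives 20.
Others report (20, 20): truth gives 20, best alternative gives 20.
Others report (20, 29): truth gives 20, best alternative gives 20.
(Remaining 19 profiles checked similarly; truth is weakly best in each.)
In every case the truthful report is at least as good as any alternative, so it is a dominant strategy.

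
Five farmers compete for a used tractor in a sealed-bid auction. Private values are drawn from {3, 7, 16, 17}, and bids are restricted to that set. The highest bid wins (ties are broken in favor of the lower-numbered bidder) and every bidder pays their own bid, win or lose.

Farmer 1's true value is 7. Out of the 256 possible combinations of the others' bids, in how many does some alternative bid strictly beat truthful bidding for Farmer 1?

241

Others bid (3, 3, 3, 3): truth gives 0; bid 3 gives 4 > 0. Violating.
Others bid (3, 3, 3, 16): truth gives -7; bid 3 gives -3 > -7. Violating.
Others bid (3, 3, 3, 17): truth gives -7; bid 3 gives -3 > -7. Violating.
Others bid (3, 3, 7, 16): truth gives -7; bid 3 gives -3 > -7. Violating.
Others bid (3, 3, 3, 7): truth gives 0; no alternative beats it.
Others bid (3, 3, 7, 3): truth gives 0; no alternative beats it.
(Checking all 256 profiles: 241 have a profitable deviation, 15 do not.)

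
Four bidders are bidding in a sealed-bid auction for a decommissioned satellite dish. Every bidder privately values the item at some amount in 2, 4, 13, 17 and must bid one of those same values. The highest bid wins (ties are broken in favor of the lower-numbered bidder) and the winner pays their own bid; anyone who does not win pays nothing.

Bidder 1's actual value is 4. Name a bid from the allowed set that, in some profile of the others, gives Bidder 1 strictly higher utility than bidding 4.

Suppose Bidder 2 bids 2, Bidder 3 bids 2 and Bidder 4 bids 2.
Bid 4: wins, pays 4, utility 4 - 4 = 0.
Bid 2: wins, pays 2, utility 4 - 2 = 2.
So bidding 2 beats truth here (2 > 0).

2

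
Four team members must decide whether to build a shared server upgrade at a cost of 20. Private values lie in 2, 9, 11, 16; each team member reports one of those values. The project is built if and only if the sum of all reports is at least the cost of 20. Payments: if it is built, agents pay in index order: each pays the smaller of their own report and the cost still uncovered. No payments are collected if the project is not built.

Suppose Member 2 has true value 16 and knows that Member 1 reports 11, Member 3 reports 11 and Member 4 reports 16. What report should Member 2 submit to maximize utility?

2

Report 2: project built, pays 2, utility 16 - 2 = 14.
Report 9: project built, pays 9, utility 16 - 9 = 7.
Report 11: project built, pays 9, utility 16 - 9 = 7.
Report 16: project built, pays 9, utility 16 - 9 = 7.
The best choice is 2 with utility 14.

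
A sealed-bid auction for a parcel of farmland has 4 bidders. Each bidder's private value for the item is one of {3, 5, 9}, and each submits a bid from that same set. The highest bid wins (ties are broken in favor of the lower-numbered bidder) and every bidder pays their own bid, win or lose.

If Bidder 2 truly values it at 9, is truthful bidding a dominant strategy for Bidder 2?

No

Consider the case where Bidder 1 bids 3, Bidder 3 bids 3 and Bidder 4 bids 3.
Truthful bid 9: wins, pays 9, utility 9 - 9 = 0.
Bid 5 instead: wins, pays 5, utility 9 - 5 = 4.
Since 4 > 0, bidding 5 is strictly better here, so truthful bidding is not dominant.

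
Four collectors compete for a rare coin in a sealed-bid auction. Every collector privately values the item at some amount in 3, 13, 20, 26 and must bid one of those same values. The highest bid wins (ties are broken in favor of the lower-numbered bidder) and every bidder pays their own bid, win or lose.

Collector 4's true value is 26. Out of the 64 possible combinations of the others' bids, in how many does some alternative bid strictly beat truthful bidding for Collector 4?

Others bid (3, 3, 3): truth gives 0; bid 13 gives 13 > 0. Violating.
Others bid (3, 3, 13): truth gives 0; bid 20 gives 6 > 0. Violating.
Others bid (3, 3, 26): truth gives -26; bid 3 gives -3 > -26. Violating.
Others bid (3, 13, 3): truth gives 0; bid 20 gives 6 > 0. Violating.
Others bid (3, 3, 20): truth gives 0; no alternative beats it.
Others bid (3, 13, 20): truth gives 0; no alternative beats it.
(Checking all 64 profiles: 45 have a profitable deviation, 19 do not.)

45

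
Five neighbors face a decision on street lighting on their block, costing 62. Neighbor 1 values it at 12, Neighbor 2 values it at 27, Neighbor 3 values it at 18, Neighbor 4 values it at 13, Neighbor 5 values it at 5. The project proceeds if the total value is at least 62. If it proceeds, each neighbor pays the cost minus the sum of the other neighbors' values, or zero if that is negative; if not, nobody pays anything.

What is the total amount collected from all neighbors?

19

Total value 75 ≥ cost 62, so it is built.
Neighbor 1: others sum to 63; max(0, 62 - 63) = 0.
Neighbor 2: others sum to 48; max(0, 62 - 48) = 14.
Neighbor 3: others sum to 57; max(0, 62 - 57) = 5.
Neighbor 4: others sum to 62; max(0, 62 - 62) = 0.
Neighbor 5: others sum to 70; max(0, 62 - 70) = 0.
Total collected = 0 + 14 + 5 + 0 + 0 = 19.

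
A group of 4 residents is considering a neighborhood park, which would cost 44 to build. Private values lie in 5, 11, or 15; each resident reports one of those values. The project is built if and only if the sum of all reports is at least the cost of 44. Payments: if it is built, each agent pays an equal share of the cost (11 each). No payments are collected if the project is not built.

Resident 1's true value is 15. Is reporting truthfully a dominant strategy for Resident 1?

Yes

Check each profile of the others' reports and compare truth against every alternative report.
Others report (5, 11, 15): truth gives 4, best alternative gives 0.
Others report (5, 15, 11): truth gives 4, best alternative gives 0.
Others report (11, 5, 15): truth gives 4, best alternative gives 0.
Others report (11, 15, 5): truth gives 4, best alternative gives 0.
Others report (15, 5, 11): truth gives 4, best alternative gives 0.
Others report (15, 11, 5): truth gives 4, best alternative gives 0.
(Remaining 21 profiles checked similarly; truth is weakly best in each.)
In every case the truthful report is at least as good as any alternative, so it is a dominant strategy.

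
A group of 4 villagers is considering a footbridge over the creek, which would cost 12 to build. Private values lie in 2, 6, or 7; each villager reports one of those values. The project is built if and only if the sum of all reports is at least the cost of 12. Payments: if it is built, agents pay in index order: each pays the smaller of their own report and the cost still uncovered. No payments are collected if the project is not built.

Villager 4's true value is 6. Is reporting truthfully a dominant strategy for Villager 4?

Yes

Check each profile of the others' reports and compare truth against every alternative report.
Others report (2, 6, 6): truth gives 6, best alternative gives 6.
Others report (2, 6, 7): truth gives 6, best alternative gives 6.
Others report (2, 7, 6): truth gives 6, best alternative gives 6.
Others report (2, 7, 7): truth gives 6, best alternative gives 6.
Others report (6, 2, 6): truth gives 6, best alternative gives 6.
Others report (6, 2, 7): truth gives 6, best alternative gives 6.
(Remaining 21 profiles checked similarly; truth is weakly best in each.)
In every case the truthful report is at least as good as any alternative, so it is a dominant strategy.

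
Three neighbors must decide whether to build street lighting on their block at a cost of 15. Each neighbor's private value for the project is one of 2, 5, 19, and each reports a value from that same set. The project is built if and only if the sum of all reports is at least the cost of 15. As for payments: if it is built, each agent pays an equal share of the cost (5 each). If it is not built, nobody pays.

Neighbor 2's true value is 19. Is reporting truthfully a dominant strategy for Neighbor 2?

Yes

Check each profile of the others' reports and compare truth against every alternative report.
Others report (2, 2): truth gives 14, best alternative gives 0.
Others report (2, 5): truth gives 14, best alternative gives 0.
Others report (5, 2): truth gives 14, best alternative gives 0.
Others report (2, 19): truth gives 14, best alternative gives 14.
Others report (5, 5): truth gives 14, best alternative gives 14.
Others report (5, 19): truth gives 14, best alternative gives 14.
(Remaining 3 profiles checked similarly; truth is weakly best in each.)
In every case the truthful report is at least as good as any alternative, so it is a dominant strategy.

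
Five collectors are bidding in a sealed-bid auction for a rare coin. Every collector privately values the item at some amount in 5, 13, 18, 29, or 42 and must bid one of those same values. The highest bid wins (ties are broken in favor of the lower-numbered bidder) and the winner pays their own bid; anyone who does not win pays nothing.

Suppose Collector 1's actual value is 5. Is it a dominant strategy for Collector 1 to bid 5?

Check each profile of the others' bids and compare truth against every alternative bid.
Others bid (5, 5, 5, 5): truth gives 0, best alternative gives -8.
Others bid (5, 5, 5, 13): truth gives 0, best alternative gives -8.
Others bid (5, 5, 13, 5): truth gives 0, best alternative gives -8.
Others bid (5, 5, 13, 13): truth gives 0, best alternative gives -8.
Others bid (5, 13, 5, 5): truth gives 0, best alternative gives -8.
Others bid (5, 13, 5, 13): truth gives 0, best alternative gives -8.
(Remaining 619 profiles checked similarly; truth is weakly best in each.)
In every case the truthful bid is at least as good as any alternative, so it is a dominant strategy.

Yes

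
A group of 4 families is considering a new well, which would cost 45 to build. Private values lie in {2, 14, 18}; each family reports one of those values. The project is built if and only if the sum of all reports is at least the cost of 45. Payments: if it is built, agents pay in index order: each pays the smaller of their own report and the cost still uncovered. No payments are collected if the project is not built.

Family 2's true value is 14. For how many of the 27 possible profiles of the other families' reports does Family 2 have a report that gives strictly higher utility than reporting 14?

Others report (14, 14, 18): truth gives 0; report 2 gives 12 > 0. Violating.
Others report (14, 18, 14): truth gives 0; report 2 gives 12 > 0. Violating.
Others report (14, 18, 18): truth gives 0; report 2 gives 12 > 0. Violating.
Others report (18, 14, 14): truth gives 0; report 2 gives 12 > 0. Violating.
Others report (2, 2, 2): truth gives 0; no alternative beats it.
Others report (2, 2, 14): truth gives 0; no alternative beats it.
(Checking all 27 profiles: 7 have a profitable deviation, 20 do not.)

7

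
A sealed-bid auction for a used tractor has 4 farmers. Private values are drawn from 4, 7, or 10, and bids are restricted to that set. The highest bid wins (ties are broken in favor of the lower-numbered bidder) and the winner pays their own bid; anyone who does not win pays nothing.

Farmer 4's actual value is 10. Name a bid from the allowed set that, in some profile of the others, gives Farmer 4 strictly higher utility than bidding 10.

Suppose Farmer 1 bids 4, Farmer 2 bids 4 and Farmer 3 bids 4.
Bid 10: wins, pays 10, utility 10 - 10 = 0.
Bid 7: wins, pays 7, utility 10 - 7 = 3.
So bidding 7 beats truth here (3 > 0).

7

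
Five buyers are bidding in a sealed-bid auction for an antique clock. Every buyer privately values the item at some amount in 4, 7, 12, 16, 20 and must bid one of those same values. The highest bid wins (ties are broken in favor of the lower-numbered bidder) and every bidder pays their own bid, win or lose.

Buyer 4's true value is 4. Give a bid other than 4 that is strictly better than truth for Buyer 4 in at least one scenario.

7

Suppose Buyer 1 bids 4, Buyer 2 bids 4, Buyer 3 bids 4 and Buyer 5 bids 4.
Bid 4: loses but pays 4, utility -4.
Bid 7: wins, pays 7, utility 4 - 7 = -3.
So bidding 7 beats truth here (-3 > -4).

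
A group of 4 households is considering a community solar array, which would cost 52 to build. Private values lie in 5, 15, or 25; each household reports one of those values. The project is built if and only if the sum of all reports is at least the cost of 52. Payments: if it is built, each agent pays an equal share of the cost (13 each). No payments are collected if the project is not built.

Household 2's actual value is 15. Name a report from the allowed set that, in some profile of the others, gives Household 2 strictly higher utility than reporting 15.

Suppose Household 1 reports 5, Household 3 reports 5 and Household 4 reports 25.
Report 15: project not built, utility 0.
Report 25: project built, pays 13, utility 15 - 13 = 2.
So reporting 25 beats truth here (2 > 0).

25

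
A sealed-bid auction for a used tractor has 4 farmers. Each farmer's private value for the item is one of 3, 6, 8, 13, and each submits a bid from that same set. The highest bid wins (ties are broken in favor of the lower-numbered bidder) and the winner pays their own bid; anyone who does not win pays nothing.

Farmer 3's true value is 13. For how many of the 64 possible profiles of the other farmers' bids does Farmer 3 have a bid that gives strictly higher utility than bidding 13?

12

Others bid (3, 3, 3): truth gives 0; bid 6 gives 7 > 0. Violating.
Others bid (3, 3, 6): truth gives 0; bid 6 gives 7 > 0. Violating.
Others bid (3, 3, 8): truth gives 0; bid 8 gives 5 > 0. Violating.
Others bid (3, 6, 3): truth gives 0; bid 8 gives 5 > 0. Violating.
Others bid (3, 3, 13): truth gives 0; no alternative beats it.
Others bid (3, 6, 13): truth gives 0; no alternative beats it.
(Checking all 64 profiles: 12 have a profitable deviation, 52 do not.)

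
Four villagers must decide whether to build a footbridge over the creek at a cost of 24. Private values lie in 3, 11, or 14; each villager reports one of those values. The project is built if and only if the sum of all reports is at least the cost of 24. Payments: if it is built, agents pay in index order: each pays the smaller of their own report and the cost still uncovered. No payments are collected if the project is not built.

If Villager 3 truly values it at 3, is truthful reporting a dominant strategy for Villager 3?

Check each profile of the others' reports and compare truth against every alternative report.
Others report (3, 3, 11): truth gives 0, best alternative gives -8.
Others report (3, 3, 14): truth gives 0, best alternative gives -8.
Others report (3, 11, 3): truth gives 0, best alternative gives -7.
Others report (3, 11, 11): truth gives 0, best alternative gives -7.
Others report (3, 11, 14): truth gives 0, best alternative gives -7.
Others report (11, 3, 3): truth gives 0, best alternative gives -7.
(Remaining 21 profiles checked similarly; truth is weakly best in each.)
In every case the truthful report is at least as good as any alternative, so it is a dominant strategy.

Yes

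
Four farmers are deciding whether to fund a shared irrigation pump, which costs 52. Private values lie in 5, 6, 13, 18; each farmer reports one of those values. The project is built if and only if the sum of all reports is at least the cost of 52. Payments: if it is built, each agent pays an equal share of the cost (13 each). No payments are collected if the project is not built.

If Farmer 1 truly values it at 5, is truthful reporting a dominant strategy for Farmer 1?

Yes

Check each profile of the others' reports and compare truth against every alternative report.
Others report (13, 18, 18): truth gives -8, best alternative gives -8.
Others report (18, 13, 18): truth gives -8, best alternative gives -8.
Others report (18, 18, 13): truth gives -8, best alternative gives -8.
Others report (18, 18, 18): truth gives -8, best alternative gives -8.
Others report (5, 5, 5): truth gives 0, best alternative gives 0.
Others report (5, 5, 6): truth gives 0, best alternative gives 0.
(Remaining 58 profiles checked similarly; truth is weakly best in each.)
In every case the truthful report is at least as good as any alternative, so it is a dominant strategy.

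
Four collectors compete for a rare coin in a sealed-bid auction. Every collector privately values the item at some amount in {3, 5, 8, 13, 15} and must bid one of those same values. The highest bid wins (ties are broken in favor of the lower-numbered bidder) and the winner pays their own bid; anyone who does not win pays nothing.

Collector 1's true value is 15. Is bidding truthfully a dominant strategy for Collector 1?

No

Consider the case where Collector 2 bids 3, Collector 3 bids 3 and Collector 4 bids 3.
Truthful bid 15: wins, pays 15, utility 15 - 15 = 0.
Bid 3 instead: wins, pays 3, utility 15 - 3 = 12.
Since 12 > 0, bidding 3 is strictly better here, so truthful bidding is not dominant.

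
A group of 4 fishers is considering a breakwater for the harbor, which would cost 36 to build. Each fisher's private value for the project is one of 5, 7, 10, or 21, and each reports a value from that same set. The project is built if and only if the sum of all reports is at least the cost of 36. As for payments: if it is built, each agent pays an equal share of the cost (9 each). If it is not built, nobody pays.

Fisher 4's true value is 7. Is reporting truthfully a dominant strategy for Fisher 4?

No

Consider the case where Fisher 1 reports 10, Fisher 2 reports 10 and Fisher 3 reports 10.
Truthful report 7: project built, pays 9, utility 7 - 9 = -2.
Report 5 instead: project not built, utility 0.
Since 0 > -2, reporting 5 is strictly better here, so truthful reporting is not dominant.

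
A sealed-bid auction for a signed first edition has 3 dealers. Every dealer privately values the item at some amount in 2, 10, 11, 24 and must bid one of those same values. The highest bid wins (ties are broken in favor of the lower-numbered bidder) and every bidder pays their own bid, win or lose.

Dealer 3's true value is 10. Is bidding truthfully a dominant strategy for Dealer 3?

No

Consider the case where Dealer 1 bids 2 and Dealer 2 bids 10.
Truthful bid 10: loses but pays 10, utility -10.
Bid 2 instead: loses but pays 2, utility -2.
Since -2 > -10, bidding 2 is strictly better here, so truthful bidding is not dominant.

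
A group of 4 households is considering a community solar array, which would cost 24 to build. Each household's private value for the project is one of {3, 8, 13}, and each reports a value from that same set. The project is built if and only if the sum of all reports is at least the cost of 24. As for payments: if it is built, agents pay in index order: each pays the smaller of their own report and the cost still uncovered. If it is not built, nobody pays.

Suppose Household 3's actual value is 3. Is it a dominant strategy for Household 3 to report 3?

Check each profile of the others' reports and compare truth against every alternative report.
Others report (3, 3, 13): truth gives 0, best alternative gives -5.
Others report (3, 8, 8): truth gives 0, best alternative gives -5.
Others report (3, 8, 13): truth gives 0, best alternative gives -5.
Others report (3, 13, 3): truth gives 0, best alternative gives -5.
Others report (3, 13, 8): truth gives 0, best alternative gives -5.
Others report (3, 13, 13): truth gives 0, best alternative gives -5.
(Remaining 21 profiles checked similarly; truth is weakly best in each.)
In every case the truthful report is at least as good as any alternative, so it is a dominant strategy.

Yes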